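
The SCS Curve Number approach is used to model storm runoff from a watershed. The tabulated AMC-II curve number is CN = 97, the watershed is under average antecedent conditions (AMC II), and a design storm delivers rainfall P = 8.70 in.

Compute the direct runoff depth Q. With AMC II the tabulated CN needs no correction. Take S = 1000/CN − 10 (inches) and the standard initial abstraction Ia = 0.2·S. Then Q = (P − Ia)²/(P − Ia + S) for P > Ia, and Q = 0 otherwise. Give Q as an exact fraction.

Q = 23402547/2806210 in ≈ 8.340 in

Average conditions: CN = 97 (no AMC adjustment).
Retention S: 1000/CN − 10 with CN=97.000 → S = 30/97 ≈ 0.309 in
Initial abstraction Ia = S/5 = (30/97)/5 = 6/97 ≈ 0.062 in
Since P=8.700 > Ia=0.062: effective rainfall P−Ia = 8379/970 in
Q: (8379/970)² ÷ (8679/970) = 23402547/2806210 in (≈ 8.340 in)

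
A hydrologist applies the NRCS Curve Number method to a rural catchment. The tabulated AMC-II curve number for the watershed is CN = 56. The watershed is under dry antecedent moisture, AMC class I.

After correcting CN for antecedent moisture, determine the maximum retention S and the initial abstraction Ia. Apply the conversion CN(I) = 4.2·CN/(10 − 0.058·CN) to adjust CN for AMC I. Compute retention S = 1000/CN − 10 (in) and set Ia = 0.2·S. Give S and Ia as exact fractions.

S = 2750/147 in ≈ 18.707 in; Ia = 550/147 in ≈ 3.741 in

Dry (AMC I): CN(I) = 4.2·56/(10 − 0.058·56) = (1176/5)/(844/125) = 7350/211 ≈ 34.834
Retention S: 1000/CN − 10 with CN=34.834 → S = 2750/147 ≈ 18.707 in
Ia = 0.2S: 0.2·18.707 = 3.741 in (exactly 550/147)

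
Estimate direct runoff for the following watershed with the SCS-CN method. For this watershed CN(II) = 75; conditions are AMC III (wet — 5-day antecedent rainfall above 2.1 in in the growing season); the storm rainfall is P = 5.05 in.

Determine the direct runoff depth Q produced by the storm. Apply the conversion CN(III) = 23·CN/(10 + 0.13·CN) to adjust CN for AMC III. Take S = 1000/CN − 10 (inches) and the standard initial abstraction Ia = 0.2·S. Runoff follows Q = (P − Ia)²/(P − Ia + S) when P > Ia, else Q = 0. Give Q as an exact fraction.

Q = 43151761/11825220 in ≈ 3.649 in

CN(III) from CN(II)=75: (23·75)/(10 + 0.13·75) = 6900/79 ≈ 87.342
Max retention: S = 1000/(6900/79) − 10 = 100/69 in (≈ 1.449 in)
Ia = 0.2·(100/69) = 20/69 in ≈ 0.290 in
Since P=5.050 > Ia=0.290: effective rainfall P−Ia = 6569/1380 in
Q = (6569/1380)²/((6569/1380) + 100/69) = (43151761/1904400)/(8569/1380) = 43151761/11825220 in ≈ 3.649 in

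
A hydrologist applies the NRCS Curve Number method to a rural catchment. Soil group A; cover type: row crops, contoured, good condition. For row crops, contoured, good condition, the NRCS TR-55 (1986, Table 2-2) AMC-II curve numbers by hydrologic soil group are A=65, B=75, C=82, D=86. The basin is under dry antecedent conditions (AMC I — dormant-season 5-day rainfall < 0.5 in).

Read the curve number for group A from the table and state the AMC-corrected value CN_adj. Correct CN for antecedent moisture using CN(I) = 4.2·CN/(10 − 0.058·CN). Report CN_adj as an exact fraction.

CN_adj = 3900/89 ≈ 43.820

NRCS table: row crops, contoured, good condition, soil group A → CN(II) = 65
Dry (AMC I): CN(I) = 4.2·65/(10 − 0.058·65) = 273/(623/100) = 3900/89 ≈ 43.820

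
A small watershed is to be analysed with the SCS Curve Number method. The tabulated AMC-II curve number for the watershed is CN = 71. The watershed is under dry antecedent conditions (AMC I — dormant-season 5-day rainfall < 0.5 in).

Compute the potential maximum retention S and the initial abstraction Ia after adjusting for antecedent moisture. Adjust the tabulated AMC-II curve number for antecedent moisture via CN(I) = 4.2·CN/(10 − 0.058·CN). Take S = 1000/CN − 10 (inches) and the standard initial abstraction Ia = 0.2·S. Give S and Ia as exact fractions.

S = 14500/1491 in ≈ 9.725 in; Ia = 2900/1491 in ≈ 1.945 in

Dry (AMC I): CN(I) = 4.2·71/(10 − 0.058·71) = (1491/5)/(2941/500) = 149100/2941 ≈ 50.697
S = 1000/(149100/2941) − 10 = 14500/1491 in ≈ 9.725 in
Ia = 0.2S: 0.2·9.725 = 1.945 in (exactly 2900/1491)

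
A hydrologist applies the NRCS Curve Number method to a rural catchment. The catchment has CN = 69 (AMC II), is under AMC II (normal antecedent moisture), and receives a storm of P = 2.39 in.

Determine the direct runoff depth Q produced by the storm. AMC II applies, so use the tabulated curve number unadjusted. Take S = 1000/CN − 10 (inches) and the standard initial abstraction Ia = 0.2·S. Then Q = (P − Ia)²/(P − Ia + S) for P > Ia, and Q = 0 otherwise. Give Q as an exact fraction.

CN(II) = 69; AMC II needs no correction.
Max retention: S = 1000/69 − 10 = 310/69 in (≈ 4.493 in)
Ia = 0.2S: 0.2·4.493 = 0.899 in (exactly 62/69)
Excess rainfall: 2.390 − 0.899 = 1.491 in; P > Ia so Q > 0
Q = (10291/6900)²/((10291/6900) + 310/69) = (105904681/47610000)/(41291/6900) = 105904681/284907900 in ≈ 0.372 in

Q = 105904681/284907900 in ≈ 0.372 in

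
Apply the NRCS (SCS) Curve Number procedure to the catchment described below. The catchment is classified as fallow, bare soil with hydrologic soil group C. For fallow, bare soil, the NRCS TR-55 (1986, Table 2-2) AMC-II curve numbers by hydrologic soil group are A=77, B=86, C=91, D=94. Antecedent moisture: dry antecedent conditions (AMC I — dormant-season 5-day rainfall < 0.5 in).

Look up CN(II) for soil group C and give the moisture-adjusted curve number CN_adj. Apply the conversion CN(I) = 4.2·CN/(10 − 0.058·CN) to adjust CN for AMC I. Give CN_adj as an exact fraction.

NRCS table: fallow, bare soil, soil group C → CN(II) = 91
CN(I) from CN(II)=91: (4.2·91)/(10 − 0.058·91) = 63700/787 ≈ 80.940

CN_adj = 63700/787 ≈ 80.940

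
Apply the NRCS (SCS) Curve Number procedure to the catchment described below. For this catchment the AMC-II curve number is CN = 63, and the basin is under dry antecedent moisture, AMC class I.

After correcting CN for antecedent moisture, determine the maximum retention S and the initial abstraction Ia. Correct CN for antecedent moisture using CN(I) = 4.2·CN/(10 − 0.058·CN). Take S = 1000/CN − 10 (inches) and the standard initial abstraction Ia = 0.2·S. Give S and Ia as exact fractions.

S = 18500/1323 in ≈ 13.983 in; Ia = 3700/1323 in ≈ 2.797 in

Dry (AMC I): CN(I) = 4.2·63/(10 − 0.058·63) = (1323/5)/(3173/500) = 132300/3173 ≈ 41.696
Retention S: 1000/CN − 10 with CN=41.696 → S = 18500/1323 ≈ 13.983 in
Initial abstraction Ia = S/5 = (18500/1323)/5 = 3700/1323 ≈ 2.797 in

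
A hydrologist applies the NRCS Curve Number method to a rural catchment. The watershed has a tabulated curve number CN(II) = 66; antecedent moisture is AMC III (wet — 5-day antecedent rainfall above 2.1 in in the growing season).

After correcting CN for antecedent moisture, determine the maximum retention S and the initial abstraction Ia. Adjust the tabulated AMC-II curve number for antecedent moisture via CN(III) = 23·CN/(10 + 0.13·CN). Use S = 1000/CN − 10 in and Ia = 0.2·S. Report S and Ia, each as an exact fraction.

S = 1700/759 in ≈ 2.240 in; Ia = 340/759 in ≈ 0.448 in

Wet (AMC III): CN(III) = 23·66/(10 + 0.13·66) = 1518/(929/50) = 75900/929 ≈ 81.701
Retention S: 1000/CN − 10 with CN=81.701 → S = 1700/759 ≈ 2.240 in
Ia = 0.2S: 0.2·2.240 = 0.448 in (exactly 340/759)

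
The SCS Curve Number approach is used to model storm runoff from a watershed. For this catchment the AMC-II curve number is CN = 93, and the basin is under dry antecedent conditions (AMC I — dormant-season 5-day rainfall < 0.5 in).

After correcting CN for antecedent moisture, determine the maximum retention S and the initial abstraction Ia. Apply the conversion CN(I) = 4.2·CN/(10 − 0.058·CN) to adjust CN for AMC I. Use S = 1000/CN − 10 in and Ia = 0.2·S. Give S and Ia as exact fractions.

Dry (AMC I): CN(I) = 4.2·93/(10 − 0.058·93) = (1953/5)/(2303/500) = 27900/329 ≈ 84.802
Retention S: 1000/CN − 10 with CN=84.802 → S = 500/279 ≈ 1.792 in
Ia = 0.2S: 0.2·1.792 = 0.358 in (exactly 100/279)

S = 500/279 in ≈ 1.792 in; Ia = 100/279 in ≈ 0.358 in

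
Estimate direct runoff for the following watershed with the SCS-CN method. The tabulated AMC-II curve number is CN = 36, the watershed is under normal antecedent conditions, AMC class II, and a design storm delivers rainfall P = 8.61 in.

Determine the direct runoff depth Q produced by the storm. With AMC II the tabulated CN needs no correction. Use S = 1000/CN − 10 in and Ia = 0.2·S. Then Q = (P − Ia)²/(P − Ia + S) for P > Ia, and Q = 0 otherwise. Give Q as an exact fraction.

Q = 20693401/18494100 in ≈ 1.119 in

Average conditions: CN = 36 (no AMC adjustment).
Retention S: 1000/CN − 10 with CN=36.000 → S = 160/9 ≈ 17.778 in
Initial abstraction Ia = S/5 = (160/9)/5 = 32/9 ≈ 3.556 in
Excess rainfall: 8.610 − 3.556 = 5.054 in; P > Ia so Q > 0
Q = (4549/900)²/((4549/900) + 160/9) = (20693401/810000)/(20549/900) = 20693401/18494100 in ≈ 1.119 in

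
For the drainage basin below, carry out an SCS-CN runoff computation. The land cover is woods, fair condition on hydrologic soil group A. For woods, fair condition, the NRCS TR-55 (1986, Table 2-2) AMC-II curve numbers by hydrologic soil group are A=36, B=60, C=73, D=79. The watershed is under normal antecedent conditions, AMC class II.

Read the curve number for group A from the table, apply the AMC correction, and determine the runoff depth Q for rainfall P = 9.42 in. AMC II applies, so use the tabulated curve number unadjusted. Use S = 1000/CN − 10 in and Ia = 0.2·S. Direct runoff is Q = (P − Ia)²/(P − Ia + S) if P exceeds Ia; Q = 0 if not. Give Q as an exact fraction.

NRCS table: woods, fair condition, soil group A → CN(II) = 36
AMC II — tabulated CN = 36 applies directly.
S = 1000/36 − 10 = 160/9 in ≈ 17.778 in
Ia = 0.2S: 0.2·17.778 = 3.556 in (exactly 32/9)
Excess rainfall: 9.420 − 3.556 = 5.864 in; P > Ia so Q > 0
Q: (2639/450)² ÷ (10639/450) = 6964321/4787550 in (≈ 1.455 in)

Q = 6964321/4787550 in ≈ 1.455 in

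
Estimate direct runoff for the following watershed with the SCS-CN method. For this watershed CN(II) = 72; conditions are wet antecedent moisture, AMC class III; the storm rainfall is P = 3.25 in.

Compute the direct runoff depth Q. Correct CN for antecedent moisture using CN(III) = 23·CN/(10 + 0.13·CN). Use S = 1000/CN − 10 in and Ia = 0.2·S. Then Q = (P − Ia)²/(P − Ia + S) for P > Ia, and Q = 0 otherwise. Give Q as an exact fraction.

Q = 5812921/3155508 in ≈ 1.842 in

Wet (AMC III): CN(III) = 23·72/(10 + 0.13·72) = 1656/(484/25) = 10350/121 ≈ 85.537
Retention S: 1000/CN − 10 with CN=85.537 → S = 350/207 ≈ 1.691 in
Initial abstraction Ia = S/5 = (350/207)/5 = 70/207 ≈ 0.338 in
Since P=3.250 > Ia=0.338: effective rainfall P−Ia = 2411/828 in
Q: (2411/828)² ÷ (3811/828) = 5812921/3155508 in (≈ 1.842 in)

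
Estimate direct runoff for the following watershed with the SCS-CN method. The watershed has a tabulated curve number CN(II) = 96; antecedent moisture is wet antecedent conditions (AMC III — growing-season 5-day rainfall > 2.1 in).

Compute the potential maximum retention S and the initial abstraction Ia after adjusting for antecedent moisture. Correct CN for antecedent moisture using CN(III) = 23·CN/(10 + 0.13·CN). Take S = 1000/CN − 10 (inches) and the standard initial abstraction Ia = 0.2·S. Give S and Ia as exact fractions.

CN(III) from CN(II)=96: (23·96)/(10 + 0.13·96) = 27600/281 ≈ 98.221
S = 1000/(27600/281) − 10 = 25/138 in ≈ 0.181 in
Initial abstraction Ia = S/5 = (25/138)/5 = 5/138 ≈ 0.036 in

S = 25/138 in ≈ 0.181 in; Ia = 5/138 in ≈ 0.036 in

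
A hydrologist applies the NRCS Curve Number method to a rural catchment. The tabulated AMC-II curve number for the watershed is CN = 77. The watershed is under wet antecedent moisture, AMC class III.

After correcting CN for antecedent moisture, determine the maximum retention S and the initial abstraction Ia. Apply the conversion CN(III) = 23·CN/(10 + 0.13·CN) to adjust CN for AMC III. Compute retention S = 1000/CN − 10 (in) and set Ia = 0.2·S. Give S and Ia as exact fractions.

Adjust CN=77 to AMC III: 23·77/(10 + 0.13·77) → 1771 ÷ (2001/100) = 7700/87 ≈ 88.506
Max retention: S = 1000/(7700/87) − 10 = 100/77 in (≈ 1.299 in)
Initial abstraction Ia = S/5 = (100/77)/5 = 20/77 ≈ 0.260 in

S = 100/77 in ≈ 1.299 in; Ia = 20/77 in ≈ 0.260 in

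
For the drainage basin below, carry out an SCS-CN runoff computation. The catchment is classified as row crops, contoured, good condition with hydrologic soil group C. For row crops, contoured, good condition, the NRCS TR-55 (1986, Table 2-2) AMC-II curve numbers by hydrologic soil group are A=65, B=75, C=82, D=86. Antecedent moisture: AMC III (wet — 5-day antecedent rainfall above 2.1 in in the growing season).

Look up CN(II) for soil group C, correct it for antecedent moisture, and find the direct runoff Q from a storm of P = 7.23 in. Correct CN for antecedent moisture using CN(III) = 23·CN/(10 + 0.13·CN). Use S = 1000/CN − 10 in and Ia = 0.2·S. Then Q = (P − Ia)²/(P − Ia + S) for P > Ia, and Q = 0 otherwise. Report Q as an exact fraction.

Q = 146871945507/23694100900 in ≈ 6.199 in

NRCS table: row crops, contoured, good condition, soil group C → CN(II) = 82
Adjust CN=82 to AMC III: 23·82/(10 + 0.13·82) → 1886 ÷ (1033/50) = 94300/1033 ≈ 91.288
Max retention: S = 1000/(94300/1033) − 10 = 900/943 in (≈ 0.954 in)
Ia = 0.2·(900/943) = 180/943 in ≈ 0.191 in
P − Ia = 7.230 − 0.191 = 663789/94300 ≈ 7.039 in (> 0, runoff occurs)
Q: (663789/94300)² ÷ (753789/94300) = 146871945507/23694100900 in (≈ 6.199 in)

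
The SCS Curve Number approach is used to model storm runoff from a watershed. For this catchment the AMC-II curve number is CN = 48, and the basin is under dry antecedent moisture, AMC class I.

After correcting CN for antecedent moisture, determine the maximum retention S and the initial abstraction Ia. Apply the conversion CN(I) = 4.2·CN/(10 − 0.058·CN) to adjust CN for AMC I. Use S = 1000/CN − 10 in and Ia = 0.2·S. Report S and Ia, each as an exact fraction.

CN(I) from CN(II)=48: (4.2·48)/(10 − 0.058·48) = 12600/451 ≈ 27.938
S = 1000/(12600/451) − 10 = 1625/63 in ≈ 25.794 in
Ia = 0.2S: 0.2·25.794 = 5.159 in (exactly 325/63)

S = 1625/63 in ≈ 25.794 in; Ia = 325/63 in ≈ 5.159 in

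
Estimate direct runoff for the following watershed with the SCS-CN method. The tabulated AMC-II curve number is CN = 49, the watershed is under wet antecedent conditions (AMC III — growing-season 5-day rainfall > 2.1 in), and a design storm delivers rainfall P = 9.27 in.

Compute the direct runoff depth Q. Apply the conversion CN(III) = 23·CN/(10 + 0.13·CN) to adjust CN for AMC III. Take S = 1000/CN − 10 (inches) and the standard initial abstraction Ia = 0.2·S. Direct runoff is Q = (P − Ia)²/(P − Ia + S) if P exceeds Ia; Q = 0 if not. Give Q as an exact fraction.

Wet (AMC III): CN(III) = 23·49/(10 + 0.13·49) = 1127/(1637/100) = 112700/1637 ≈ 68.845
Retention S: 1000/CN − 10 with CN=68.845 → S = 5100/1127 ≈ 4.525 in
Ia = 0.2·(5100/1127) = 1020/1127 in ≈ 0.905 in
Excess rainfall: 9.270 − 0.905 = 8.365 in; P > Ia so Q > 0
Q: (942729/112700)² ÷ (1452729/112700) = 296245989147/54574186100 in (≈ 5.428 in)

Q = 296245989147/54574186100 in ≈ 5.428 in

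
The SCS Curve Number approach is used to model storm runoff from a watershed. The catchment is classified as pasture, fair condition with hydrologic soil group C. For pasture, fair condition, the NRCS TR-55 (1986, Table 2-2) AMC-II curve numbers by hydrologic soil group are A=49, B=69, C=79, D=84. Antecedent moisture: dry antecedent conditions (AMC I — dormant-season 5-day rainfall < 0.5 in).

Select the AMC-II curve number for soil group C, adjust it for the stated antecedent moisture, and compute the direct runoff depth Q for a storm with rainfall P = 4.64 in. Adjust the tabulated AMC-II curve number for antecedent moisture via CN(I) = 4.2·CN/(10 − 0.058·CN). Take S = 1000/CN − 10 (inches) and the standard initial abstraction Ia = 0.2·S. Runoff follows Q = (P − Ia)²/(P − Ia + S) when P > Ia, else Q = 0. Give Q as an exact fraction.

NRCS table: pasture, fair condition, soil group C → CN(II) = 79
Adjust CN=79 to AMC I: 4.2·79/(10 − 0.058·79) → (1659/5) ÷ (2709/500) = 7900/129 ≈ 61.240
S = 1000/(7900/129) − 10 = 500/79 in ≈ 6.329 in
Initial abstraction Ia = S/5 = (500/79)/5 = 100/79 ≈ 1.266 in
Excess rainfall: 4.640 − 1.266 = 3.374 in; P > Ia so Q > 0
Runoff Q = (P−Ia)²/(P−Ia+S) = (3.374)²/(3.374+6.329) = 11102224/9462225 ≈ 1.173 in

Q = 11102224/9462225 in ≈ 1.173 in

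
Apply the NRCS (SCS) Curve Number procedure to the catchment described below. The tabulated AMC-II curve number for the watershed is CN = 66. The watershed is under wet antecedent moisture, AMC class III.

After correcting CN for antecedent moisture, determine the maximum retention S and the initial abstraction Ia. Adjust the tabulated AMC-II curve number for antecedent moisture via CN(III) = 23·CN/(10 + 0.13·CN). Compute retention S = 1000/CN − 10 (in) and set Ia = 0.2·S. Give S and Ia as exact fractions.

CN(III) from CN(II)=66: (23·66)/(10 + 0.13·66) = 75900/929 ≈ 81.701
Retention S: 1000/CN − 10 with CN=81.701 → S = 1700/759 ≈ 2.240 in
Initial abstraction Ia = S/5 = (1700/759)/5 = 340/759 ≈ 0.448 in

S = 1700/759 in ≈ 2.240 in; Ia = 340/759 in ≈ 0.448 in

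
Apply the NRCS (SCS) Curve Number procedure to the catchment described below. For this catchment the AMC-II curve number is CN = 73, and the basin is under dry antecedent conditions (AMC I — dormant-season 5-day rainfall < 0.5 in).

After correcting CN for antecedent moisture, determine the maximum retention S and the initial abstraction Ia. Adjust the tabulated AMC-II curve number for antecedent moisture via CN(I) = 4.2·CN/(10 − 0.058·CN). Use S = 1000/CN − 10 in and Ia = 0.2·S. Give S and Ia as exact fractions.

S = 4500/511 in ≈ 8.806 in; Ia = 900/511 in ≈ 1.761 in

CN(I) from CN(II)=73: (4.2·73)/(10 − 0.058·73) = 51100/961 ≈ 53.174
Retention S: 1000/CN − 10 with CN=53.174 → S = 4500/511 ≈ 8.806 in
Ia = 0.2·(4500/511) = 900/511 in ≈ 1.761 in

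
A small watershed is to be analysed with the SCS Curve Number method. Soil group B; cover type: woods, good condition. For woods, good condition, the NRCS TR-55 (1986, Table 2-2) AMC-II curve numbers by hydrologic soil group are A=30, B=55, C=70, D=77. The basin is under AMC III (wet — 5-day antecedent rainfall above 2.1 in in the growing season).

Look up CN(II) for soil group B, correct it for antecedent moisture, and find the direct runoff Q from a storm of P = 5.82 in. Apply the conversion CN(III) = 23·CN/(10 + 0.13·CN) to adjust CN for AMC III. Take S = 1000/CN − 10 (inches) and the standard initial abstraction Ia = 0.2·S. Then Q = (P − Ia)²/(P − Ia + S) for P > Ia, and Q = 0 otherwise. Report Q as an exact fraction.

Q = 1392044043/462243650 in ≈ 3.011 in

NRCS table: woods, good condition, soil group B → CN(II) = 55
Adjust CN=55 to AMC III: 23·55/(10 + 0.13·55) → 1265 ÷ (343/20) = 25300/343 ≈ 73.761
S = 1000/(25300/343) − 10 = 900/253 in ≈ 3.557 in
Ia = 0.2·(900/253) = 180/253 in ≈ 0.711 in
Since P=5.820 > Ia=0.711: effective rainfall P−Ia = 64623/12650 in
Q: (64623/12650)² ÷ (109623/12650) = 1392044043/462243650 in (≈ 3.011 in)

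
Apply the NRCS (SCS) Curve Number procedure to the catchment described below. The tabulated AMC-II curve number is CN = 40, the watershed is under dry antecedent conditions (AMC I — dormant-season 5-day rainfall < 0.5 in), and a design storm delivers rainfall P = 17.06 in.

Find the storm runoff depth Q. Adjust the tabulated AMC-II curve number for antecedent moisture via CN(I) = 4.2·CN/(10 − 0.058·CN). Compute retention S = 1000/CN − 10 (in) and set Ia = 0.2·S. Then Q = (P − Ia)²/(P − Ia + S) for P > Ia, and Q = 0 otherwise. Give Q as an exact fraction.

Q = 12047841/5589850 in ≈ 2.155 in

CN(I) from CN(II)=40: (4.2·40)/(10 − 0.058·40) = 175/8 ≈ 21.875
Max retention: S = 1000/(175/8) − 10 = 250/7 in (≈ 35.714 in)
Ia = 0.2·(250/7) = 50/7 in ≈ 7.143 in
Excess rainfall: 17.060 − 7.143 = 9.917 in; P > Ia so Q > 0
Q = (3471/350)²/((3471/350) + 250/7) = (12047841/122500)/(15971/350) = 12047841/5589850 in ≈ 2.155 in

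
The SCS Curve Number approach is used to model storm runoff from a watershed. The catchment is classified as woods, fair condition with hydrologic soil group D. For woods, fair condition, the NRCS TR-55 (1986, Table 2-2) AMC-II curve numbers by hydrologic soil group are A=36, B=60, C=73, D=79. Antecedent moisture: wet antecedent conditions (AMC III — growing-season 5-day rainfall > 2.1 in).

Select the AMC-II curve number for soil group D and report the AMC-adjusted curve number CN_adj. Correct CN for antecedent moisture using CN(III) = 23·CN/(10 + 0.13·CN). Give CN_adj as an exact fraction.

CN_adj = 181700/2027 ≈ 89.640

NRCS table: woods, fair condition, soil group D → CN(II) = 79
Adjust CN=79 to AMC III: 23·79/(10 + 0.13·79) → 1817 ÷ (2027/100) = 181700/2027 ≈ 89.640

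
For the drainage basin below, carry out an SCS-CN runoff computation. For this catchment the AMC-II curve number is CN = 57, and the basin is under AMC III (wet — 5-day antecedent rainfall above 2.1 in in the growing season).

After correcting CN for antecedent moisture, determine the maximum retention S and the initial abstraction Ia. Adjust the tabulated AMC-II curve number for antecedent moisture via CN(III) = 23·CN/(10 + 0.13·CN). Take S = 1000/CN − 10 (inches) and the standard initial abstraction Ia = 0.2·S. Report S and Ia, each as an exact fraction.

CN(III) from CN(II)=57: (23·57)/(10 + 0.13·57) = 131100/1741 ≈ 75.302
Retention S: 1000/CN − 10 with CN=75.302 → S = 4300/1311 ≈ 3.280 in
Ia = 0.2S: 0.2·3.280 = 0.656 in (exactly 860/1311)

S = 4300/1311 in ≈ 3.280 in; Ia = 860/1311 in ≈ 0.656 in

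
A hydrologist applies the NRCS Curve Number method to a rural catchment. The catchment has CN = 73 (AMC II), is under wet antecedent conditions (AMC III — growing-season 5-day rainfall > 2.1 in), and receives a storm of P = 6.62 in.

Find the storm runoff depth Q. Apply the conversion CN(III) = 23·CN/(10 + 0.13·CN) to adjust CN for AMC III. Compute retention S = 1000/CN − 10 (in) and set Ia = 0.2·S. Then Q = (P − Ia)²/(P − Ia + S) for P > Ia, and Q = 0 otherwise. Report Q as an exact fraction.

CN(III) from CN(II)=73: (23·73)/(10 + 0.13·73) = 167900/1949 ≈ 86.147
S = 1000/(167900/1949) − 10 = 2700/1679 in ≈ 1.608 in
Ia = 0.2·(2700/1679) = 540/1679 in ≈ 0.322 in
P − Ia = 6.620 − 0.322 = 528749/83950 ≈ 6.298 in (> 0, runoff occurs)
Q: (528749/83950)² ÷ (663749/83950) = 279575505001/55721728550 in (≈ 5.017 in)

Q = 279575505001/55721728550 in ≈ 5.017 in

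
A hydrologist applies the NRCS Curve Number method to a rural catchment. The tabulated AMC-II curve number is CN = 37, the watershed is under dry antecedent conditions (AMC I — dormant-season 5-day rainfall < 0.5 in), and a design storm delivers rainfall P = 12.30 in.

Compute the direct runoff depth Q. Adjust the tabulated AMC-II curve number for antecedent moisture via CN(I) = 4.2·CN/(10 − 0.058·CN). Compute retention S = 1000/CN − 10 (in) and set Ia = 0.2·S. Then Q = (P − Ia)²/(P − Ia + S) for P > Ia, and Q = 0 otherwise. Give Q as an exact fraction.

Q = 267289/680430 in ≈ 0.393 in

CN(I) from CN(II)=37: (4.2·37)/(10 − 0.058·37) = 3700/187 ≈ 19.786
Max retention: S = 1000/(3700/187) − 10 = 1500/37 in (≈ 40.541 in)
Initial abstraction Ia = S/5 = (1500/37)/5 = 300/37 ≈ 8.108 in
Since P=12.300 > Ia=8.108: effective rainfall P−Ia = 1551/370 in
Q: (1551/370)² ÷ (16551/370) = 267289/680430 in (≈ 0.393 in)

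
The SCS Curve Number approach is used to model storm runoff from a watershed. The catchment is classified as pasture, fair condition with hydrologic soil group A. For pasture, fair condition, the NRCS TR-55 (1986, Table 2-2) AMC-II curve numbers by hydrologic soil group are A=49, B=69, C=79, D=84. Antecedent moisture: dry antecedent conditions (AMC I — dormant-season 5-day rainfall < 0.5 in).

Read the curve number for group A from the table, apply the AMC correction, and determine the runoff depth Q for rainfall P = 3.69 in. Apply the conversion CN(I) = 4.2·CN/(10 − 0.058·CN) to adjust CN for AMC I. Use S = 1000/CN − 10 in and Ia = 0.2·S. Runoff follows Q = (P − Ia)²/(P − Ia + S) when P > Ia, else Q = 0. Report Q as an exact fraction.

NRCS table: pasture, fair condition, soil group A → CN(II) = 49
CN(I) from CN(II)=49: (4.2·49)/(10 − 0.058·49) = 34300/1193 ≈ 28.751
Retention S: 1000/CN − 10 with CN=28.751 → S = 8500/343 ≈ 24.781 in
Initial abstraction Ia = S/5 = (8500/343)/5 = 1700/343 ≈ 4.956 in
P = 3.690 ≤ Ia = 4.956 in: entire storm abstracted, Q = 0.

Q = 0 in ≈ 0.000 in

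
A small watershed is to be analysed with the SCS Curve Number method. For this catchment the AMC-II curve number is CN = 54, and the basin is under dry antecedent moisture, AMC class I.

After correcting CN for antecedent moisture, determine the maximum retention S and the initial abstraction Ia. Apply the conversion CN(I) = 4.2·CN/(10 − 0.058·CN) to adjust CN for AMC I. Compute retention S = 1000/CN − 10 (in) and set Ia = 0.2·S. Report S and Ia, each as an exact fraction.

CN(I) from CN(II)=54: (4.2·54)/(10 − 0.058·54) = 56700/1717 ≈ 33.023
S = 1000/(56700/1717) − 10 = 11500/567 in ≈ 20.282 in
Ia = 0.2·(11500/567) = 2300/567 in ≈ 4.056 in

S = 11500/567 in ≈ 20.282 in; Ia = 2300/567 in ≈ 4.056 in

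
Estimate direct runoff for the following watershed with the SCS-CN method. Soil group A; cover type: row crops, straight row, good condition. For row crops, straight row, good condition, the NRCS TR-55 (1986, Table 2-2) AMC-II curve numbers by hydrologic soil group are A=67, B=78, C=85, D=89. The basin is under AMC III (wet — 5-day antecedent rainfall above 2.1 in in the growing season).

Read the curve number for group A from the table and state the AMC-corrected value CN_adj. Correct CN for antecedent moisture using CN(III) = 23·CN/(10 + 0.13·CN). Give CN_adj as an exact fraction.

NRCS table: row crops, straight row, good condition, soil group A → CN(II) = 67
Wet (AMC III): CN(III) = 23·67/(10 + 0.13·67) = 1541/(1871/100) = 154100/1871 ≈ 82.362

CN_adj = 154100/1871 ≈ 82.362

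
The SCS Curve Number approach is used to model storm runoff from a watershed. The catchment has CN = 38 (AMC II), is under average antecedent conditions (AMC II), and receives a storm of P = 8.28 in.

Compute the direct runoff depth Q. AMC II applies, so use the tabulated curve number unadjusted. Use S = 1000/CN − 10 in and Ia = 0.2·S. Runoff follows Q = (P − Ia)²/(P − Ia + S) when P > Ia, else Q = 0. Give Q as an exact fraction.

Q = 5678689/4813175 in ≈ 1.180 in

AMC II — tabulated CN = 38 applies directly.
Max retention: S = 1000/38 − 10 = 310/19 in (≈ 16.316 in)
Initial abstraction Ia = S/5 = (310/19)/5 = 62/19 ≈ 3.263 in
P − Ia = 8.280 − 3.263 = 2383/475 ≈ 5.017 in (> 0, runoff occurs)
Q: (2383/475)² ÷ (10133/475) = 5678689/4813175 in (≈ 1.180 in)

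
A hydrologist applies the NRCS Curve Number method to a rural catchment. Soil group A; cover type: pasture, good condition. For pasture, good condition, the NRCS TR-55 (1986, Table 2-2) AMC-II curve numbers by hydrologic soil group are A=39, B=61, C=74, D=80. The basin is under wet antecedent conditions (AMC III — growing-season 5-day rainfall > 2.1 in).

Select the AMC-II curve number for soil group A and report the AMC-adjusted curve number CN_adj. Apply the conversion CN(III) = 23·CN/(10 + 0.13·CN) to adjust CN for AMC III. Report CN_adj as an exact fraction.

NRCS table: pasture, good condition, soil group A → CN(II) = 39
Wet (AMC III): CN(III) = 23·39/(10 + 0.13·39) = 897/(1507/100) = 89700/1507 ≈ 59.522

CN_adj = 89700/1507 ≈ 59.522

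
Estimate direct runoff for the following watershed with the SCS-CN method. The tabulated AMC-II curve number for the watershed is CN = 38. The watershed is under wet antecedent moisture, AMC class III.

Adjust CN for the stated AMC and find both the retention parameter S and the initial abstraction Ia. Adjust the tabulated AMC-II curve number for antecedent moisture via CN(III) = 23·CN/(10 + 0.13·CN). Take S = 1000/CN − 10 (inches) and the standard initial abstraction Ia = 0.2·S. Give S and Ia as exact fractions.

S = 3100/437 in ≈ 7.094 in; Ia = 620/437 in ≈ 1.419 in

CN(III) from CN(II)=38: (23·38)/(10 + 0.13·38) = 43700/747 ≈ 58.501
Max retention: S = 1000/(43700/747) − 10 = 3100/437 in (≈ 7.094 in)
Ia = 0.2·(3100/437) = 620/437 in ≈ 1.419 in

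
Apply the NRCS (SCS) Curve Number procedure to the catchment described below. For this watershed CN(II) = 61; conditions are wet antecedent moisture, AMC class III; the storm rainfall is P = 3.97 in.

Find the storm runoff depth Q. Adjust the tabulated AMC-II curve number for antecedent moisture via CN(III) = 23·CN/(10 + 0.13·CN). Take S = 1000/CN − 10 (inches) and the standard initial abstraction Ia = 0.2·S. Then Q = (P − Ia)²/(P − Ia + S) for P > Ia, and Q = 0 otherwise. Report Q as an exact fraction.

Q = 229432378081/121919437300 in ≈ 1.882 in

CN(III) from CN(II)=61: (23·61)/(10 + 0.13·61) = 140300/1793 ≈ 78.249
Max retention: S = 1000/(140300/1793) − 10 = 3900/1403 in (≈ 2.780 in)
Ia = 0.2·(3900/1403) = 780/1403 in ≈ 0.556 in
Excess rainfall: 3.970 − 0.556 = 3.414 in; P > Ia so Q > 0
Q: (478991/140300)² ÷ (868991/140300) = 229432378081/121919437300 in (≈ 1.882 in)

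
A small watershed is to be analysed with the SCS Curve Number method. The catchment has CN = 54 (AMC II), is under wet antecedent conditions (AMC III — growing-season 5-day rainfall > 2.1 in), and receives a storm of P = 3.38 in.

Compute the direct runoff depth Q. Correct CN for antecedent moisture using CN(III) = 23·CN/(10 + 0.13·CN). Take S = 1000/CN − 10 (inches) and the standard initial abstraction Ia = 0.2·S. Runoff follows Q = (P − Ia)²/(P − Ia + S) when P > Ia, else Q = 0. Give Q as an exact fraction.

Q = 12694969/11560050 in ≈ 1.098 in

Wet (AMC III): CN(III) = 23·54/(10 + 0.13·54) = 1242/(851/50) = 2700/37 ≈ 72.973
Max retention: S = 1000/(2700/37) − 10 = 100/27 in (≈ 3.704 in)
Initial abstraction Ia = S/5 = (100/27)/5 = 20/27 ≈ 0.741 in
Excess rainfall: 3.380 − 0.741 = 2.639 in; P > Ia so Q > 0
Q: (3563/1350)² ÷ (8563/1350) = 12694969/11560050 in (≈ 1.098 in)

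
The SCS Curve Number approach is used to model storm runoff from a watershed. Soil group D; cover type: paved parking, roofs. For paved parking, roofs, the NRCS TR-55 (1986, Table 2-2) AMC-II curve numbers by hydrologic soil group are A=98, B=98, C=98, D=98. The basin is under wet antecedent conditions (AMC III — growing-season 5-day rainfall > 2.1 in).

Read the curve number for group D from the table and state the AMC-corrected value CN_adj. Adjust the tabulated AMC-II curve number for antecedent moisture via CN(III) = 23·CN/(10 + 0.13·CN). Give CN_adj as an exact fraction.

CN_adj = 112700/1137 ≈ 99.120

NRCS table: paved parking, roofs, soil group D → CN(II) = 98
CN(III) from CN(II)=98: (23·98)/(10 + 0.13·98) = 112700/1137 ≈ 99.120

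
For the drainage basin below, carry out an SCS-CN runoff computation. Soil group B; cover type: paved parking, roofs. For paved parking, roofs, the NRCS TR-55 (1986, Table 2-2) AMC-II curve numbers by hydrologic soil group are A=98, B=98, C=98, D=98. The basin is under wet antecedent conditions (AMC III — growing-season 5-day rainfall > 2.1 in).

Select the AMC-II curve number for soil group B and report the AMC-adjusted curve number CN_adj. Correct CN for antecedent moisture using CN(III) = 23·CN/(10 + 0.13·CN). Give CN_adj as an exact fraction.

NRCS table: paved parking, roofs, soil group B → CN(II) = 98
Adjust CN=98 to AMC III: 23·98/(10 + 0.13·98) → 2254 ÷ (1137/50) = 112700/1137 ≈ 99.120

CN_adj = 112700/1137 ≈ 99.120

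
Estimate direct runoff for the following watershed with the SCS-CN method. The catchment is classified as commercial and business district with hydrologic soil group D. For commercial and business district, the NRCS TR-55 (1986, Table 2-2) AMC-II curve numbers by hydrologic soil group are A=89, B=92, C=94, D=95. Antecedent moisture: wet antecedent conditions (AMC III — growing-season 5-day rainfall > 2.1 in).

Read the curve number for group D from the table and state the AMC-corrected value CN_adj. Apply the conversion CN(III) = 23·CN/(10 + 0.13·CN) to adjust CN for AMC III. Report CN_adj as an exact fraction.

CN_adj = 43700/447 ≈ 97.763

NRCS table: commercial and business district, soil group D → CN(II) = 95
Adjust CN=95 to AMC III: 23·95/(10 + 0.13·95) → 2185 ÷ (447/20) = 43700/447 ≈ 97.763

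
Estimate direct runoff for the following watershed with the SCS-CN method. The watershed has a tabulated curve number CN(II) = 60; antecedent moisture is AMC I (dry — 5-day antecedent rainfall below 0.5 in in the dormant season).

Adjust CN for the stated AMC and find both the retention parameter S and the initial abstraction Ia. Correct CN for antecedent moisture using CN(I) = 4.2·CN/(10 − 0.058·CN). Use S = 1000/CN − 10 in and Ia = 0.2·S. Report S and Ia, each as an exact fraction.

Dry (AMC I): CN(I) = 4.2·60/(10 − 0.058·60) = 252/(163/25) = 6300/163 ≈ 38.650
S = 1000/(6300/163) − 10 = 1000/63 in ≈ 15.873 in
Ia = 0.2S: 0.2·15.873 = 3.175 in (exactly 200/63)

S = 1000/63 in ≈ 15.873 in; Ia = 200/63 in ≈ 3.175 in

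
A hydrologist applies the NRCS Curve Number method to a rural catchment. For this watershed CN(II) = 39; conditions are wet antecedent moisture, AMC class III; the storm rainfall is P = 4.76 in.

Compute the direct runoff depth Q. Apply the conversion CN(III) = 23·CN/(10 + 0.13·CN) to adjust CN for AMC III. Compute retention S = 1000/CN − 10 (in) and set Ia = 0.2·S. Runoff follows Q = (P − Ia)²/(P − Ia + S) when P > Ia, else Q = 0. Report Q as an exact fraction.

Wet (AMC III): CN(III) = 23·39/(10 + 0.13·39) = 897/(1507/100) = 89700/1507 ≈ 59.522
S = 1000/(89700/1507) − 10 = 6100/897 in ≈ 6.800 in
Ia = 0.2·(6100/897) = 1220/897 in ≈ 1.360 in
Excess rainfall: 4.760 − 1.360 = 3.400 in; P > Ia so Q > 0
Runoff Q = (P−Ia)²/(P−Ia+S) = (3.400)²/(3.400+6.800) = 5812995049/5129561775 ≈ 1.133 in

Q = 5812995049/5129561775 in ≈ 1.133 in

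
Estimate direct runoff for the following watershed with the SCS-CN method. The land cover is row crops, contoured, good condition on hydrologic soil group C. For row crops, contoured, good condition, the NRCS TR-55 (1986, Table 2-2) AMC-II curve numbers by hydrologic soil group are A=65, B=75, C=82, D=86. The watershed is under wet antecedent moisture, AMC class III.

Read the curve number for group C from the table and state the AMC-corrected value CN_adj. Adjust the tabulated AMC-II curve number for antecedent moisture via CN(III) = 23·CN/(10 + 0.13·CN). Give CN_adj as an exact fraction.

CN_adj = 94300/1033 ≈ 91.288

NRCS table: row crops, contoured, good condition, soil group C → CN(II) = 82
Adjust CN=82 to AMC III: 23·82/(10 + 0.13·82) → 1886 ÷ (1033/50) = 94300/1033 ≈ 91.288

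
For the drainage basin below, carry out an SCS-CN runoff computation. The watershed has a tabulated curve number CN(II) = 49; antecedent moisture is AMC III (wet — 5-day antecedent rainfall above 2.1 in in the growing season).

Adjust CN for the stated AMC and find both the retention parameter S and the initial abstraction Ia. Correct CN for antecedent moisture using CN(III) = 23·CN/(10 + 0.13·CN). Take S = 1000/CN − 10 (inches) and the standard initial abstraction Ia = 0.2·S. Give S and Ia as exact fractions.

S = 5100/1127 in ≈ 4.525 in; Ia = 1020/1127 in ≈ 0.905 in

Adjust CN=49 to AMC III: 23·49/(10 + 0.13·49) → 1127 ÷ (1637/100) = 112700/1637 ≈ 68.845
Retention S: 1000/CN − 10 with CN=68.845 → S = 5100/1127 ≈ 4.525 in
Ia = 0.2S: 0.2·4.525 = 0.905 in (exactly 1020/1127)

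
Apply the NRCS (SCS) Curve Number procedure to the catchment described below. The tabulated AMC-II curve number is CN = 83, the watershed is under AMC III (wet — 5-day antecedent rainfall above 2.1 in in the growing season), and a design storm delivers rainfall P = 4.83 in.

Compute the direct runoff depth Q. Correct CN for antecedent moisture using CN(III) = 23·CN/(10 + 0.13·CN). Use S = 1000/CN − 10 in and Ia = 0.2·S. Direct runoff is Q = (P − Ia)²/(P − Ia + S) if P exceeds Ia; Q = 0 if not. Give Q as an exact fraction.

CN(III) from CN(II)=83: (23·83)/(10 + 0.13·83) = 190900/2079 ≈ 91.823
Max retention: S = 1000/(190900/2079) − 10 = 1700/1909 in (≈ 0.891 in)
Ia = 0.2·(1700/1909) = 340/1909 in ≈ 0.178 in
Since P=4.830 > Ia=0.178: effective rainfall P−Ia = 888047/190900 in
Runoff Q = (P−Ia)²/(P−Ia+S) = (4.652)²/(4.652+0.891) = 788627474209/201981172300 ≈ 3.904 in

Q = 788627474209/201981172300 in ≈ 3.904 in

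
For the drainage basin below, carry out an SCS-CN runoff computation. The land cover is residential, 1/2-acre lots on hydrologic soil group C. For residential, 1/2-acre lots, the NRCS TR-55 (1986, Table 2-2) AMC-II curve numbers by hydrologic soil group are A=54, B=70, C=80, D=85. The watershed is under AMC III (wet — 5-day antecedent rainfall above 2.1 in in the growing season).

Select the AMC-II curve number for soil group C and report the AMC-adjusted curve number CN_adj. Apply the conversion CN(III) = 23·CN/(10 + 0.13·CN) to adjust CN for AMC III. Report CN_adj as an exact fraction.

CN_adj = 4600/51 ≈ 90.196

NRCS table: residential, 1/2-acre lots, soil group C → CN(II) = 80
Wet (AMC III): CN(III) = 23·80/(10 + 0.13·80) = 1840/(102/5) = 4600/51 ≈ 90.196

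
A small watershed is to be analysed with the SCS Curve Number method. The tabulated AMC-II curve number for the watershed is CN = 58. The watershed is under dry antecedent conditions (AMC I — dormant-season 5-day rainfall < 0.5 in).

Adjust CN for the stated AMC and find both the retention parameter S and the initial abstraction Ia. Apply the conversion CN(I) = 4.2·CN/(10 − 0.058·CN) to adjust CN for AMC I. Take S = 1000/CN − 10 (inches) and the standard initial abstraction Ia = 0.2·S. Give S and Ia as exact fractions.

S = 500/29 in ≈ 17.241 in; Ia = 100/29 in ≈ 3.448 in

Adjust CN=58 to AMC I: 4.2·58/(10 − 0.058·58) → (1218/5) ÷ (1659/250) = 2900/79 ≈ 36.709
S = 1000/(2900/79) − 10 = 500/29 in ≈ 17.241 in
Ia = 0.2·(500/29) = 100/29 in ≈ 3.448 in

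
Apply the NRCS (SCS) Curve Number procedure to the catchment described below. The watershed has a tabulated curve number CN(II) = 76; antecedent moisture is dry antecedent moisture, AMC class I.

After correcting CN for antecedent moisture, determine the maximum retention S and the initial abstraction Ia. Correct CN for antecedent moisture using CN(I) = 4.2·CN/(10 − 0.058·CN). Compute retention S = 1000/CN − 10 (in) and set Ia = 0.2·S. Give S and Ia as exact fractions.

S = 1000/133 in ≈ 7.519 in; Ia = 200/133 in ≈ 1.504 in

Dry (AMC I): CN(I) = 4.2·76/(10 − 0.058·76) = (1596/5)/(699/125) = 13300/233 ≈ 57.082
Retention S: 1000/CN − 10 with CN=57.082 → S = 1000/133 ≈ 7.519 in
Ia = 0.2·(1000/133) = 200/133 in ≈ 1.504 in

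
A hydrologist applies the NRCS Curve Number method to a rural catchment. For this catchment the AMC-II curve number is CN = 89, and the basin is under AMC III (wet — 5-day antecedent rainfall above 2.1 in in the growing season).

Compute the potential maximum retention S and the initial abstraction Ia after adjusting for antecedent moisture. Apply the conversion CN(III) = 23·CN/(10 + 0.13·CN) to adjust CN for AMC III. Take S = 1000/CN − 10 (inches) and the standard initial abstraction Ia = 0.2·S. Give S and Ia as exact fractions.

S = 1100/2047 in ≈ 0.537 in; Ia = 220/2047 in ≈ 0.107 in

Adjust CN=89 to AMC III: 23·89/(10 + 0.13·89) → 2047 ÷ (2157/100) = 204700/2157 ≈ 94.900
Max retention: S = 1000/(204700/2157) − 10 = 1100/2047 in (≈ 0.537 in)
Initial abstraction Ia = S/5 = (1100/2047)/5 = 220/2047 ≈ 0.107 in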